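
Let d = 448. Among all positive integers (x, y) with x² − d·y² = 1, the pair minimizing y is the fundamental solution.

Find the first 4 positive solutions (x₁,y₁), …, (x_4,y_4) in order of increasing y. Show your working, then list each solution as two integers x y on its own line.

√448 = [21; 6,42, …], period ℓ=2 (even) → k=1
step 0: (21, 1)  from 21·(1,0) + (0,1)
step 1: (127, 6)  from 6·(21,1) + (1,0)
(x₁, y₁) = (127, 6);  127² − 448·6² = 1 ✓
n=2: (127,6)∘(127,6) = (127·127+448·6·6, 127·6+6·127) = (32257,1524)
n=3: (32257,1524)∘(127,6) = (127·32257+448·6·1524, 127·1524+6·32257) = (8193151,387090)
n=4: (8193151,387090)∘(127,6) = (127·8193151+448·6·387090, 127·387090+6·8193151) = (2081028097,98319336)

127 6
32257 1524
8193151 387090
2081028097 98319336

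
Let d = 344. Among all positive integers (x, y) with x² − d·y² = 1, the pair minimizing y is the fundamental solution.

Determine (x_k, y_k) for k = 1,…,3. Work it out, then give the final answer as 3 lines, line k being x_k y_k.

10405 561
216528049 11674410
4505948689285 242944471539

d=344: √d = [18; 1,1,4,1,3,1,4,1,1,36] (ℓ=10, even), read p_9/q_9
k=0  a_k=18  p_k/q_k = 18/1
k=1  a_k=1  p_k/q_k = 19/1
k=2  a_k=1  p_k/q_k = 37/2
k=3  a_k=4  p_k/q_k = 167/9
k=4  a_k=1  p_k/q_k = 204/11
k=5  a_k=3  p_k/q_k = 779/42
…
k=8  a_k=1  p_k/q_k = 5694/307
k=9  a_k=1  p_k/q_k = 10405/561
fundamental: x₁=10405, y₁=561  (since 108264025 − 344·314721 = 1)
n=2: (10405,561)∘(10405,561) = (10405·10405+344·561·561, 10405·561+561·10405) = (216528049,11674410)
n=3: (216528049,11674410)∘(10405,561) = (10405·216528049+344·561·11674410, 10405·11674410+561·216528049) = (4505948689285,242944471539)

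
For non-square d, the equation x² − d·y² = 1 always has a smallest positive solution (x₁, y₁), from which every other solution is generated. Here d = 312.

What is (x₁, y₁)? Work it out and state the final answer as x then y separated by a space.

53 3

[17; 1,1,1,34] for √312; ℓ=4 ⇒ convergent index 3
step 0: (17, 1)  from 17·(1,0) + (0,1)
…
step 2: (35, 2)  from 1·(18,1) + (17,1)
step 3: (53, 3)  from 1·(35,2) + (18,1)
→ (53, 3).  Check: 53²=2809, 312·3²=2808, difference 1.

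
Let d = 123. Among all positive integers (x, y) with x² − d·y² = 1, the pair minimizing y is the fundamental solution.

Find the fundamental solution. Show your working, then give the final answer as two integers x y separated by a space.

√123 = [11; 11,22, …], period ℓ=2 (even) → k=1
a_0=11:  p_0=11·1+0=11,  q_0=11·0+1=1
a_1=11:  p_1=11·11+1=122,  q_1=11·1+0=11
(x₁, y₁) = (122, 11);  122² − 123·11² = 1 ✓

122 11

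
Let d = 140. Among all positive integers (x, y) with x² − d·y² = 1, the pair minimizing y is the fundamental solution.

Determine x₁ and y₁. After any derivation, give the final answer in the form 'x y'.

71 6

d=140: √d = [11; 1,4,1,22] (ℓ=4, even), read p_3/q_3
step 0: (11, 1)  from 11·(1,0) + (0,1)
step 1: (12, 1)  from 1·(11,1) + (1,0)
step 2: (59, 5)  from 4·(12,1) + (11,1)
step 3: (71, 6)  from 1·(59,5) + (12,1)
(x₁, y₁) = (71, 6);  71² − 140·6² = 1 ✓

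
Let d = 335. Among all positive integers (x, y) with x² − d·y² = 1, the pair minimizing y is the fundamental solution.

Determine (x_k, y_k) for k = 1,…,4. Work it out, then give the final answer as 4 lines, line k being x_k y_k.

604 33
729631 39864
881393644 48155679
1064722792321 58172020368

[18; 3,3,3,36] for √335; ℓ=4 ⇒ convergent index 3
step 0: (18, 1)  from 18·(1,0) + (0,1)
step 1: (55, 3)  from 3·(18,1) + (1,0)
step 2: (183, 10)  from 3·(55,3) + (18,1)
step 3: (604, 33)  from 3·(183,10) + (55,3)
→ (604, 33).  Check: 604²=364816, 335·33²=364815, difference 1.
n=2: (604,33)∘(604,33) = (604·604+335·33·33, 604·33+33·604) = (729631,39864)
n=3: (729631,39864)∘(604,33) = (604·729631+335·33·39864, 604·39864+33·729631) = (881393644,48155679)
n=4: (881393644,48155679)∘(604,33) = (604·881393644+335·33·48155679, 604·48155679+33·881393644) = (1064722792321,58172020368)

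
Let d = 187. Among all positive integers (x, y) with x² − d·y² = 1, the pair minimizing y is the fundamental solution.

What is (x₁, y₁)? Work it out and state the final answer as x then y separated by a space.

√187 = [13; 1,2,13,2,1,26, …], period ℓ=6 (even) → k=5
a_0=13:  p_0=13·1+0=13,  q_0=13·0+1=1
a_1=1:  p_1=1·13+1=14,  q_1=1·1+0=1
a_2=2:  p_2=2·14+13=41,  q_2=2·1+1=3
a_3=13:  p_3=13·41+14=547,  q_3=13·3+1=40
a_4=2:  p_4=2·547+41=1135,  q_4=2·40+3=83
a_5=1:  p_5=1·1135+547=1682,  q_5=1·83+40=123
→ (1682, 123).  Check: 1682²=2829124, 187·123²=2829123, difference 1.

1682 123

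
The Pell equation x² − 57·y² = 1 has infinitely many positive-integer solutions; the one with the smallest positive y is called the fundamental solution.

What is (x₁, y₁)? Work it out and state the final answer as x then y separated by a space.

[7; 1,1,4,1,1,14] for √57; ℓ=6 ⇒ convergent index 5
a_0=7:  p_0=7·1+0=7,  q_0=7·0+1=1
…
a_3=4:  p_3=4·15+8=68,  q_3=4·2+1=9
a_4=1:  p_4=1·68+15=83,  q_4=1·9+2=11
a_5=1:  p_5=1·83+68=151,  q_5=1·11+9=20
fundamental: x₁=151, y₁=20  (since 22801 − 57·400 = 1)

151 20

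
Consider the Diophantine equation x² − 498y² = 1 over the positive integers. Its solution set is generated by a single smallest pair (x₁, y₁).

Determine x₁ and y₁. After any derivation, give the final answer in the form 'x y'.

179777 8056

[22; 3,6,22,6,3,44] for √498; ℓ=6 ⇒ convergent index 5
step 0: (22, 1)  from 22·(1,0) + (0,1)
…
step 2: (424, 19)  from 6·(67,3) + (22,1)
…
step 4: (56794, 2545)  from 6·(9395,421) + (424,19)
step 5: (179777, 8056)  from 3·(56794,2545) + (9395,421)
(x₁, y₁) = (179777, 8056);  179777² − 498·8056² = 1 ✓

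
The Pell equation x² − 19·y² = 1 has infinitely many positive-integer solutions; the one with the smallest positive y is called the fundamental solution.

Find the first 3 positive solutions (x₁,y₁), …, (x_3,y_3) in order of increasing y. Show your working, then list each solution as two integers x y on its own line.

d=19: √d = [4; 2,1,3,1,2,8] (ℓ=6, even), read p_5/q_5
a_0=4:  p_0=4·1+0=4,  q_0=4·0+1=1
a_1=2:  p_1=2·4+1=9,  q_1=2·1+0=2
a_2=1:  p_2=1·9+4=13,  q_2=1·2+1=3
…
a_4=1:  p_4=1·48+13=61,  q_4=1·11+3=14
a_5=2:  p_5=2·61+48=170,  q_5=2·14+11=39
→ (170, 39).  Check: 170²=28900, 19·39²=28899, difference 1.
(x_2, y_2) = (170·170 + 19·39·39, 170·39 + 39·170) = (57799, 13260)
(x_3, y_3) = (170·57799 + 19·39·13260, 170·13260 + 39·57799) = (19651490, 4508361)

170 39
57799 13260
19651490 4508361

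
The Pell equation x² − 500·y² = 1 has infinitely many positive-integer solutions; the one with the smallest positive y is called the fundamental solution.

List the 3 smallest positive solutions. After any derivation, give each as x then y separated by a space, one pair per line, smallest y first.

√500 → a₀=22, period (2,1,3,2,1,…,1,2,44); ℓ=14 even so k=13
i=0: a=22 ⇒ p=22, q=1
…
i=4: a=2 ⇒ p=559, q=25
…
i=8: a=1 ⇒ p=15809, q=707
…
i=10: a=2 ⇒ p=76317, q=3413
i=11: a=3 ⇒ p=259205, q=11592
i=12: a=1 ⇒ p=335522, q=15005
i=13: a=2 ⇒ p=930249, q=41602
fundamental: x₁=930249, y₁=41602  (since 865363202001 − 500·1730726404 = 1)
(x_2, y_2) = (930249·930249 + 500·41602·41602, 930249·41602 + 41602·930249) = (1730726404001, 77400437796)
(x_3, y_3) = (930249·1730726404001 + 500·41602·77400437796, 930249·77400437796 + 41602·1730726404001) = (3220013013190122249, 144003359718540806)

930249 41602
1730726404001 77400437796
3220013013190122249 144003359718540806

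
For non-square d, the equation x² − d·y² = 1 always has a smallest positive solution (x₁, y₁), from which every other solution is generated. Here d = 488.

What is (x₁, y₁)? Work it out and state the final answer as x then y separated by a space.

243 11

[22; 11,44] for √488; ℓ=2 ⇒ convergent index 1
i=0: a=22 ⇒ p=22, q=1
i=1: a=11 ⇒ p=243, q=11
→ (243, 11).  Check: 243²=59049, 488·11²=59048, difference 1.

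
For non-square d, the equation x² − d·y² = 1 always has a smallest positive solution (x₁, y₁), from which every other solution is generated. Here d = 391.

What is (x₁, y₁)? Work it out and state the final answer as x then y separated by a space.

7338680 371133

√391 = [19; 1,3,2,2,1,…,3,1,38, …], period ℓ=16 (even) → k=15
i=0: a=19 ⇒ p=19, q=1
i=1: a=1 ⇒ p=20, q=1
i=2: a=3 ⇒ p=79, q=4
…
i=5: a=1 ⇒ p=613, q=31
…
i=10: a=1 ⇒ p=160266, q=8105
…
i=14: a=3 ⇒ p=5678083, q=287153
i=15: a=1 ⇒ p=7338680, q=371133
(x₁, y₁) = (7338680, 371133);  7338680² − 391·371133² = 1 ✓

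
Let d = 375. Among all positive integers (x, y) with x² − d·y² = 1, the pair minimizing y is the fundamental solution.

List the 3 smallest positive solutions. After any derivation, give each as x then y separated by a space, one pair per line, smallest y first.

√375 = [19; 2,1,2,1,5,1,2,1,2,38, …], period ℓ=10 (even) → k=9
i=0: a=19 ⇒ p=19, q=1
i=1: a=2 ⇒ p=39, q=2
…
i=4: a=1 ⇒ p=213, q=11
i=5: a=5 ⇒ p=1220, q=63
…
i=8: a=1 ⇒ p=5519, q=285
i=9: a=2 ⇒ p=15124, q=781
→ (15124, 781).  Check: 15124²=228735376, 375·781²=228735375, difference 1.
n=2: (15124,781)∘(15124,781) = (15124·15124+375·781·781, 15124·781+781·15124) = (457470751,23623688)
n=3: (457470751,23623688)∘(15124,781) = (15124·457470751+375·781·23623688, 15124·23623688+781·457470751) = (13837575261124,714569313843)

15124 781
457470751 23623688
13837575261124 714569313843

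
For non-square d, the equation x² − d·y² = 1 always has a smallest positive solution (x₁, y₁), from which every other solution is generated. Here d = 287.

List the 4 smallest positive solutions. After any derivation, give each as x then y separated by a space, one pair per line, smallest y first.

[16; 1,15,1,32] for √287; ℓ=4 ⇒ convergent index 3
step 0: (16, 1)  from 16·(1,0) + (0,1)
…
step 2: (271, 16)  from 15·(17,1) + (16,1)
step 3: (288, 17)  from 1·(271,16) + (17,1)
(x₁, y₁) = (288, 17);  288² − 287·17² = 1 ✓
k=2:  x_2 = 288·288+287·17·17 = 165887,  y_2 = 288·17+17·288 = 9792
k=3:  x_3 = 288·165887+287·17·9792 = 95550624,  y_3 = 288·9792+17·165887 = 5640175
k=4:  x_4 = 288·95550624+287·17·5640175 = 55036993537,  y_4 = 288·5640175+17·95550624 = 3248731008

288 17
165887 9792
95550624 5640175
55036993537 3248731008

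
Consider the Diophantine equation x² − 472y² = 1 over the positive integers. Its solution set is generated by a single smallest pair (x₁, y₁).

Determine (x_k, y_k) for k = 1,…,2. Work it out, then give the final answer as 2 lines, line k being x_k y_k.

306917 14127
188396089777 8671632918

d=472: √d = [21; 1,2,1,1,1,…,2,1,42] (ℓ=14, even), read p_13/q_13
k=0  a_k=21  p_k/q_k = 21/1
…
k=2  a_k=2  p_k/q_k = 65/3
…
k=4  a_k=1  p_k/q_k = 152/7
…
k=7  a_k=5  p_k/q_k = 5779/266
k=8  a_k=4  p_k/q_k = 24224/1115
k=9  a_k=1  p_k/q_k = 30003/1381
k=10  a_k=1  p_k/q_k = 54227/2496
…
k=12  a_k=2  p_k/q_k = 222687/10250
k=13  a_k=1  p_k/q_k = 306917/14127
fundamental: x₁=306917, y₁=14127  (since 94198044889 − 472·199572129 = 1)
n=2: (306917,14127)∘(306917,14127) = (306917·306917+472·14127·14127, 306917·14127+14127·306917) = (188396089777,8671632918)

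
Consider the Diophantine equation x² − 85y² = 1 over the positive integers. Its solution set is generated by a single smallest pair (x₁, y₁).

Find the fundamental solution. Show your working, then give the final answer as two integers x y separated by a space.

285769 30996

√85 → a₀=9, period (4,1,1,4,18); ℓ=5 odd so k=9
a_0=9:  p_0=9·1+0=9,  q_0=9·0+1=1
…
a_3=1:  p_3=1·46+37=83,  q_3=1·5+4=9
…
a_7=1:  p_7=1·27926+6887=34813,  q_7=1·3029+747=3776
a_8=1:  p_8=1·34813+27926=62739,  q_8=1·3776+3029=6805
a_9=4:  p_9=4·62739+34813=285769,  q_9=4·6805+3776=30996
fundamental: x₁=285769, y₁=30996  (since 81663921361 − 85·960752016 = 1)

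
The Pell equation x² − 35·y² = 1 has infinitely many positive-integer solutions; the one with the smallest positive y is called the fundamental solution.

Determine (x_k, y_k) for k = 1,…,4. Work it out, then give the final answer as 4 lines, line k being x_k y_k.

[5; 1,10] for √35; ℓ=2 ⇒ convergent index 1
i=0: a=5 ⇒ p=5, q=1
i=1: a=1 ⇒ p=6, q=1
→ (6, 1).  Check: 6²=36, 35·1²=35, difference 1.
(6+1√35)^2 = 71 + 12√35
(6+1√35)^3 = 846 + 143√35
(6+1√35)^4 = 10081 + 1704√35

6 1
71 12
846 143
10081 1704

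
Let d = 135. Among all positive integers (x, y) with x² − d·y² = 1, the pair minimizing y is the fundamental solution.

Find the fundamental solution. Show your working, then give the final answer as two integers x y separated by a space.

244 21

√135 → a₀=11, period (1,1,1,1,1,1,1,22); ℓ=8 even so k=7
a_0=11:  p_0=11·1+0=11,  q_0=11·0+1=1
a_1=1:  p_1=1·11+1=12,  q_1=1·1+0=1
a_2=1:  p_2=1·12+11=23,  q_2=1·1+1=2
…
a_4=1:  p_4=1·35+23=58,  q_4=1·3+2=5
…
a_6=1:  p_6=1·93+58=151,  q_6=1·8+5=13
a_7=1:  p_7=1·151+93=244,  q_7=1·13+8=21
(x₁, y₁) = (244, 21);  244² − 135·21² = 1 ✓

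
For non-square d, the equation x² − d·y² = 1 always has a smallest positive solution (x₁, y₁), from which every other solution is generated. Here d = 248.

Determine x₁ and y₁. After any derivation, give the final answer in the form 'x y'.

d=248: √d = [15; 1,2,1,30] (ℓ=4, even), read p_3/q_3
k=0  a_k=15  p_k/q_k = 15/1
…
k=2  a_k=2  p_k/q_k = 47/3
k=3  a_k=1  p_k/q_k = 63/4
(x₁, y₁) = (63, 4);  63² − 248·4² = 1 ✓

63 4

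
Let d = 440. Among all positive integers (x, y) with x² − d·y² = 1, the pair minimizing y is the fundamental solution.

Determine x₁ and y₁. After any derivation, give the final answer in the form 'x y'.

21 1

√440 → a₀=20, period (1,40); ℓ=2 even so k=1
i=0: a=20 ⇒ p=20, q=1
i=1: a=1 ⇒ p=21, q=1
→ (21, 1).  Check: 21²=441, 440·1²=440, difference 1.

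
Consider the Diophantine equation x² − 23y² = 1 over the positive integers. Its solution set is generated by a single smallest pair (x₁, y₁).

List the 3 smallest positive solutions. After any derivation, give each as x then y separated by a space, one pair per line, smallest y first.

24 5
1151 240
55224 11515

√23 → a₀=4, period (1,3,1,8); ℓ=4 even so k=3
i=0: a=4 ⇒ p=4, q=1
…
i=2: a=3 ⇒ p=19, q=4
i=3: a=1 ⇒ p=24, q=5
(x₁, y₁) = (24, 5);  24² − 23·5² = 1 ✓
(x_2, y_2) = (24·24 + 23·5·5, 24·5 + 5·24) = (1151, 240)
(x_3, y_3) = (24·1151 + 23·5·240, 24·240 + 5·1151) = (55224, 11515)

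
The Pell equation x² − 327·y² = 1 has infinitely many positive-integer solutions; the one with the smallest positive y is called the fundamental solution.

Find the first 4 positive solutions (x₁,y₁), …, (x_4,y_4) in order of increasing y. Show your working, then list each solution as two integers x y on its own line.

d=327: √d = [18; 12,36] (ℓ=2, even), read p_1/q_1
k=0  a_k=18  p_k/q_k = 18/1
k=1  a_k=12  p_k/q_k = 217/12
→ (217, 12).  Check: 217²=47089, 327·12²=47088, difference 1.
n=2: (217,12)∘(217,12) = (217·217+327·12·12, 217·12+12·217) = (94177,5208)
n=3: (94177,5208)∘(217,12) = (217·94177+327·12·5208, 217·5208+12·94177) = (40872601,2260260)
n=4: (40872601,2260260)∘(217,12) = (217·40872601+327·12·2260260, 217·2260260+12·40872601) = (17738614657,980947632)

217 12
94177 5208
40872601 2260260
17738614657 980947632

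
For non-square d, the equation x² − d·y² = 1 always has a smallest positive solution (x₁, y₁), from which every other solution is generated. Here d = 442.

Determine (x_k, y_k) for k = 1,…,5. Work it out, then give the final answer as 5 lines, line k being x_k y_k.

883 42
1559377 74172
2753858899 130987710
4863313256257 231324221688
8588608456690963 408518444513298

d=442: √d = [21; 42] (ℓ=1, odd), read p_1/q_1
k=0  a_k=21  p_k/q_k = 21/1
k=1  a_k=42  p_k/q_k = 883/42
→ (883, 42).  Check: 883²=779689, 442·42²=779688, difference 1.
(x_2, y_2) = (883·883 + 442·42·42, 883·42 + 42·883) = (1559377, 74172)
(x_3, y_3) = (883·1559377 + 442·42·74172, 883·74172 + 42·1559377) = (2753858899, 130987710)
(x_4, y_4) = (883·2753858899 + 442·42·130987710, 883·130987710 + 42·2753858899) = (4863313256257, 231324221688)
(x_5, y_5) = (883·4863313256257 + 442·42·231324221688, 883·231324221688 + 42·4863313256257) = (8588608456690963, 408518444513298)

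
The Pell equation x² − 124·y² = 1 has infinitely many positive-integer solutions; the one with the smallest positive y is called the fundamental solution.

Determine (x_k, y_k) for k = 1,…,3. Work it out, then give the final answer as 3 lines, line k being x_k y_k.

√124 = [11; 7,2,1,1,1,…,2,7,22, …], period ℓ=16 (even) → k=15
i=0: a=11 ⇒ p=11, q=1
…
i=3: a=1 ⇒ p=245, q=22
i=4: a=1 ⇒ p=412, q=37
…
i=13: a=1 ⇒ p=237042, q=21287
i=14: a=2 ⇒ p=626251, q=56239
i=15: a=7 ⇒ p=4620799, q=414960
→ (4620799, 414960).  Check: 4620799²=21351783398401, 124·414960²=21351783398400, difference 1.
(4620799+414960√124)^2 = 42703566796801 + 3834893506080√124
(4620799+414960√124)^3 = 394649197502177907199 + 35440544156001500880√124

4620799 414960
42703566796801 3834893506080
394649197502177907199 35440544156001500880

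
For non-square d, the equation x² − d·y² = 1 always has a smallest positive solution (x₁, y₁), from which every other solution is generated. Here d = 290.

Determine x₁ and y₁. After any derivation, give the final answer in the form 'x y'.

√290 = [17; 34, …], period ℓ=1 (odd) → k=1
i=0: a=17 ⇒ p=17, q=1
i=1: a=34 ⇒ p=579, q=34
fundamental: x₁=579, y₁=34  (since 335241 − 290·1156 = 1)

579 34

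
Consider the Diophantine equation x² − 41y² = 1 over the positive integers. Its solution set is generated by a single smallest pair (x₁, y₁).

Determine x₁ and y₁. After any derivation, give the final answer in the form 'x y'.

2049 320

[6; 2,2,12] for √41; ℓ=3 ⇒ convergent index 5
k=0  a_k=6  p_k/q_k = 6/1
…
k=2  a_k=2  p_k/q_k = 32/5
k=3  a_k=12  p_k/q_k = 397/62
k=4  a_k=2  p_k/q_k = 826/129
k=5  a_k=2  p_k/q_k = 2049/320
→ (2049, 320).  Check: 2049²=4198401, 41·320²=4198400, difference 1.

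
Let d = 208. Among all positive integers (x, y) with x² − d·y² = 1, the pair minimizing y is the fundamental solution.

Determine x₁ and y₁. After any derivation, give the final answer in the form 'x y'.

649 45

d=208: √d = [14; 2,2,1,2,2,28] (ℓ=6, even), read p_5/q_5
step 0: (14, 1)  from 14·(1,0) + (0,1)
step 1: (29, 2)  from 2·(14,1) + (1,0)
step 2: (72, 5)  from 2·(29,2) + (14,1)
step 3: (101, 7)  from 1·(72,5) + (29,2)
step 4: (274, 19)  from 2·(101,7) + (72,5)
step 5: (649, 45)  from 2·(274,19) + (101,7)
fundamental: x₁=649, y₁=45  (since 421201 − 208·2025 = 1)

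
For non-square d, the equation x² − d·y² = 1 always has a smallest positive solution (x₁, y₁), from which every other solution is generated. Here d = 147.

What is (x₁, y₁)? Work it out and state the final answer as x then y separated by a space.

97 8

√147 = [12; 8,24, …], period ℓ=2 (even) → k=1
a_0=12:  p_0=12·1+0=12,  q_0=12·0+1=1
a_1=8:  p_1=8·12+1=97,  q_1=8·1+0=8
(x₁, y₁) = (97, 8);  97² − 147·8² = 1 ✓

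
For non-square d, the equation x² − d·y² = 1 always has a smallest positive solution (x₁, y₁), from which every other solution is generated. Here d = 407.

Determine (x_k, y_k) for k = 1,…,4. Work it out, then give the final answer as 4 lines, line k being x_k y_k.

2663 132
14183137 703032
75539384999 3744348300
402322750321537 19942398342768

d=407: √d = [20; 5,1,2,1,5,40] (ℓ=6, even), read p_5/q_5
step 0: (20, 1)  from 20·(1,0) + (0,1)
step 1: (101, 5)  from 5·(20,1) + (1,0)
…
step 3: (343, 17)  from 2·(121,6) + (101,5)
step 4: (464, 23)  from 1·(343,17) + (121,6)
step 5: (2663, 132)  from 5·(464,23) + (343,17)
→ (2663, 132).  Check: 2663²=7091569, 407·132²=7091568, difference 1.
(2663+132√407)^2 = 14183137 + 703032√407
(2663+132√407)^3 = 75539384999 + 3744348300√407
(2663+132√407)^4 = 402322750321537 + 19942398342768√407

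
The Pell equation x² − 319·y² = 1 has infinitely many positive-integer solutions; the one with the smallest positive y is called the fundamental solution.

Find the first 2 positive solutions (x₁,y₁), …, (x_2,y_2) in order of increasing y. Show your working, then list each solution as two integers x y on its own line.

[17; 1,6,5,1,4,…,6,1,34] for √319; ℓ=14 ⇒ convergent index 13
a_0=17:  p_0=17·1+0=17,  q_0=17·0+1=1
…
a_2=6:  p_2=6·18+17=125,  q_2=6·1+1=7
a_3=5:  p_3=5·125+18=643,  q_3=5·7+1=36
a_4=1:  p_4=1·643+125=768,  q_4=1·36+7=43
…
a_7=1:  p_7=1·11913+3715=15628,  q_7=1·667+208=875
…
a_10=1:  p_10=1·250816+58797=309613,  q_10=1·14043+3292=17335
…
a_12=6:  p_12=6·1798881+309613=11102899,  q_12=6·100718+17335=621643
a_13=1:  p_13=1·11102899+1798881=12901780,  q_13=1·621643+100718=722361
→ (12901780, 722361).  Check: 12901780²=166455927168400, 319·722361²=166455927168399, difference 1.
n=2: (12901780,722361)∘(12901780,722361) = (12901780·12901780+319·722361·722361, 12901780·722361+722361·12901780) = (332911854336799,18639485405160)

12901780 722361
332911854336799 18639485405160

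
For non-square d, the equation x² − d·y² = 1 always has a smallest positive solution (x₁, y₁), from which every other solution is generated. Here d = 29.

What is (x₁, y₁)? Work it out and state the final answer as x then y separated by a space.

9801 1820

√29 → a₀=5, period (2,1,1,2,10); ℓ=5 odd so k=9
step 0: (5, 1)  from 5·(1,0) + (0,1)
step 1: (11, 2)  from 2·(5,1) + (1,0)
…
step 3: (27, 5)  from 1·(16,3) + (11,2)
step 4: (70, 13)  from 2·(27,5) + (16,3)
…
step 8: (3775, 701)  from 1·(2251,418) + (1524,283)
step 9: (9801, 1820)  from 2·(3775,701) + (2251,418)
fundamental: x₁=9801, y₁=1820  (since 96059601 − 29·3312400 = 1)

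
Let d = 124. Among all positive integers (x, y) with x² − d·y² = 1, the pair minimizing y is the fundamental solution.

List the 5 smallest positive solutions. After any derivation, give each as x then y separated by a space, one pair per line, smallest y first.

4620799 414960
42703566796801 3834893506080
394649197502177907199 35440544156001500880
3647189234337689639247667201 327527261991011323636100160
33705856733676329245494460531519999 3026875289361570825948579964954800

d=124: √d = [11; 7,2,1,1,1,…,2,7,22] (ℓ=16, even), read p_15/q_15
i=0: a=11 ⇒ p=11, q=1
i=1: a=7 ⇒ p=78, q=7
i=2: a=2 ⇒ p=167, q=15
i=3: a=1 ⇒ p=245, q=22
i=4: a=1 ⇒ p=412, q=37
i=5: a=1 ⇒ p=657, q=59
…
i=7: a=1 ⇒ p=3040, q=273
…
i=10: a=3 ⇒ p=67292, q=6043
…
i=13: a=1 ⇒ p=237042, q=21287
i=14: a=2 ⇒ p=626251, q=56239
i=15: a=7 ⇒ p=4620799, q=414960
(x₁, y₁) = (4620799, 414960);  4620799² − 124·414960² = 1 ✓
(x_2, y_2) = (4620799·4620799 + 124·414960·414960, 4620799·414960 + 414960·4620799) = (42703566796801, 3834893506080)
(x_3, y_3) = (4620799·42703566796801 + 124·414960·3834893506080, 4620799·3834893506080 + 414960·42703566796801) = (394649197502177907199, 35440544156001500880)
(x_4, y_4) = (4620799·394649197502177907199 + 124·414960·35440544156001500880, 4620799·35440544156001500880 + 414960·394649197502177907199) = (3647189234337689639247667201, 327527261991011323636100160)
(x_5, y_5) = (4620799·3647189234337689639247667201 + 124·414960·327527261991011323636100160, 4620799·327527261991011323636100160 + 414960·3647189234337689639247667201) = (33705856733676329245494460531519999, 3026875289361570825948579964954800)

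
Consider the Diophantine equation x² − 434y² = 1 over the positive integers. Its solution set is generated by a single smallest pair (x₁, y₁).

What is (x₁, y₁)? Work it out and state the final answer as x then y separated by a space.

125 6

√434 → a₀=20, period (1,4,1,40); ℓ=4 even so k=3
a_0=20:  p_0=20·1+0=20,  q_0=20·0+1=1
…
a_2=4:  p_2=4·21+20=104,  q_2=4·1+1=5
a_3=1:  p_3=1·104+21=125,  q_3=1·5+1=6
fundamental: x₁=125, y₁=6  (since 15625 − 434·36 = 1)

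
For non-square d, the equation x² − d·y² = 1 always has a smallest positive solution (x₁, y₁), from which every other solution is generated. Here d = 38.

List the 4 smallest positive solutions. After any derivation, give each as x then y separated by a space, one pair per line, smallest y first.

37 6
2737 444
202501 32850
14982337 2430456

√38 → a₀=6, period (6,12); ℓ=2 even so k=1
k=0  a_k=6  p_k/q_k = 6/1
k=1  a_k=6  p_k/q_k = 37/6
fundamental: x₁=37, y₁=6  (since 1369 − 38·36 = 1)
(x_2, y_2) = (37·37 + 38·6·6, 37·6 + 6·37) = (2737, 444)
(x_3, y_3) = (37·2737 + 38·6·444, 37·444 + 6·2737) = (202501, 32850)
(x_4, y_4) = (37·202501 + 38·6·32850, 37·32850 + 6·202501) = (14982337, 2430456)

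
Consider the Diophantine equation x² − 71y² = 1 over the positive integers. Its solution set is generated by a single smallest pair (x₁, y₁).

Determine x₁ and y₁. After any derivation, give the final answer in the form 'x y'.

√71 → a₀=8, period (2,2,1,7,1,2,2,16); ℓ=8 even so k=7
a_0=8:  p_0=8·1+0=8,  q_0=8·0+1=1
…
a_2=2:  p_2=2·17+8=42,  q_2=2·2+1=5
a_3=1:  p_3=1·42+17=59,  q_3=1·5+2=7
a_4=7:  p_4=7·59+42=455,  q_4=7·7+5=54
…
a_6=2:  p_6=2·514+455=1483,  q_6=2·61+54=176
a_7=2:  p_7=2·1483+514=3480,  q_7=2·176+61=413
fundamental: x₁=3480, y₁=413  (since 12110400 − 71·170569 = 1)

3480 413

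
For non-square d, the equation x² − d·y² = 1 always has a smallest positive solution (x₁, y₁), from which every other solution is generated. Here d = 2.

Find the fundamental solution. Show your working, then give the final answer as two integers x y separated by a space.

3 2

[1; 2] for √2; ℓ=1 ⇒ convergent index 1
a_0=1:  p_0=1·1+0=1,  q_0=1·0+1=1
a_1=2:  p_1=2·1+1=3,  q_1=2·1+0=2
fundamental: x₁=3, y₁=2  (since 9 − 2·4 = 1)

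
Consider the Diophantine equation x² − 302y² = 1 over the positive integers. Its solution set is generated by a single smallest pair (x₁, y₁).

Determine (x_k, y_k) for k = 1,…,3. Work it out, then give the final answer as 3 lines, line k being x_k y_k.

4276623 246092
36579008568257 2104885414632
312869258720405635599 18003602753159249380

√302 → a₀=17, period (2,1,1,1,4,…,1,2,34); ℓ=16 even so k=15
k=0  a_k=17  p_k/q_k = 17/1
k=1  a_k=2  p_k/q_k = 35/2
k=2  a_k=1  p_k/q_k = 52/3
k=3  a_k=1  p_k/q_k = 87/5
k=4  a_k=1  p_k/q_k = 139/8
k=5  a_k=4  p_k/q_k = 643/37
…
k=7  a_k=1  p_k/q_k = 2068/119
k=8  a_k=16  p_k/q_k = 34513/1986
k=9  a_k=1  p_k/q_k = 36581/2105
k=10  a_k=2  p_k/q_k = 107675/6196
k=11  a_k=4  p_k/q_k = 467281/26889
k=12  a_k=1  p_k/q_k = 574956/33085
k=13  a_k=1  p_k/q_k = 1042237/59974
k=14  a_k=1  p_k/q_k = 1617193/93059
k=15  a_k=2  p_k/q_k = 4276623/246092
fundamental: x₁=4276623, y₁=246092  (since 18289504284129 − 302·60561272464 = 1)
(x_2, y_2) = (4276623·4276623 + 302·246092·246092, 4276623·246092 + 246092·4276623) = (36579008568257, 2104885414632)
(x_3, y_3) = (4276623·36579008568257 + 302·246092·2104885414632, 4276623·2104885414632 + 246092·36579008568257) = (312869258720405635599, 18003602753159249380)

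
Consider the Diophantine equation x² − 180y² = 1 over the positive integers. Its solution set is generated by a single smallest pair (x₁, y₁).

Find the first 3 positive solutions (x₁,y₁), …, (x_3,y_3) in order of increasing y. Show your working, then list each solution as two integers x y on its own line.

[13; 2,2,2,26] for √180; ℓ=4 ⇒ convergent index 3
step 0: (13, 1)  from 13·(1,0) + (0,1)
…
step 2: (67, 5)  from 2·(27,2) + (13,1)
step 3: (161, 12)  from 2·(67,5) + (27,2)
(x₁, y₁) = (161, 12);  161² − 180·12² = 1 ✓
k=2:  x_2 = 161·161+180·12·12 = 51841,  y_2 = 161·12+12·161 = 3864
k=3:  x_3 = 161·51841+180·12·3864 = 16692641,  y_3 = 161·3864+12·51841 = 1244196

161 12
51841 3864
16692641 1244196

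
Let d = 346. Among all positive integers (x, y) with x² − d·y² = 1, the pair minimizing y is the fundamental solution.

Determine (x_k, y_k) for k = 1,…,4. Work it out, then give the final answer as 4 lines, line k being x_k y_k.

d=346: √d = [18; 1,1,1,1,36] (ℓ=5, odd), read p_9/q_9
a_0=18:  p_0=18·1+0=18,  q_0=18·0+1=1
…
a_2=1:  p_2=1·19+18=37,  q_2=1·1+1=2
…
a_4=1:  p_4=1·56+37=93,  q_4=1·3+2=5
…
a_8=1:  p_8=1·6901+3497=10398,  q_8=1·371+188=559
a_9=1:  p_9=1·10398+6901=17299,  q_9=1·559+371=930
→ (17299, 930).  Check: 17299²=299255401, 346·930²=299255400, difference 1.
(17299+930√346)^2 = 598510801 + 32176140√346
(17299+930√346)^3 = 20707276675699 + 1113230090790√346
(17299+930√346)^4 = 716430357827323201 + 38515534648976280√346

17299 930
598510801 32176140
20707276675699 1113230090790
716430357827323201 38515534648976280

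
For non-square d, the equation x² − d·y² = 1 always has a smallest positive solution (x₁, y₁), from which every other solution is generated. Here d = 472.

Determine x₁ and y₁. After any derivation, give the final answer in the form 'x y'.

[21; 1,2,1,1,1,…,2,1,42] for √472; ℓ=14 ⇒ convergent index 13
i=0: a=21 ⇒ p=21, q=1
i=1: a=1 ⇒ p=22, q=1
i=2: a=2 ⇒ p=65, q=3
i=3: a=1 ⇒ p=87, q=4
…
i=5: a=1 ⇒ p=239, q=11
i=6: a=4 ⇒ p=1108, q=51
…
i=9: a=1 ⇒ p=30003, q=1381
i=10: a=1 ⇒ p=54227, q=2496
i=11: a=1 ⇒ p=84230, q=3877
i=12: a=2 ⇒ p=222687, q=10250
i=13: a=1 ⇒ p=306917, q=14127
fundamental: x₁=306917, y₁=14127  (since 94198044889 − 472·199572129 = 1)

306917 14127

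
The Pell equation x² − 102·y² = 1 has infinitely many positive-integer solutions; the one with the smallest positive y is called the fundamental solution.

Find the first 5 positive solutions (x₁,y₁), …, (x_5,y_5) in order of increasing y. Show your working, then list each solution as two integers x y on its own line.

[10; 10,20] for √102; ℓ=2 ⇒ convergent index 1
i=0: a=10 ⇒ p=10, q=1
i=1: a=10 ⇒ p=101, q=10
fundamental: x₁=101, y₁=10  (since 10201 − 102·100 = 1)
(101+10√102)^2 = 20401 + 2020√102
(101+10√102)^3 = 4120901 + 408030√102
(101+10√102)^4 = 832401601 + 82420040√102
(101+10√102)^5 = 168141002501 + 16648440050√102

101 10
20401 2020
4120901 408030
832401601 82420040
168141002501 16648440050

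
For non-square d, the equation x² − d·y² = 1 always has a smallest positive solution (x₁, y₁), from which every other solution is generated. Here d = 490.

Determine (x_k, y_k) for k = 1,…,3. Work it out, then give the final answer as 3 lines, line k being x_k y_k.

[22; 7,2,1,4,4,4,1,2,7,44] for √490; ℓ=10 ⇒ convergent index 9
step 0: (22, 1)  from 22·(1,0) + (0,1)
step 1: (155, 7)  from 7·(22,1) + (1,0)
step 2: (332, 15)  from 2·(155,7) + (22,1)
step 3: (487, 22)  from 1·(332,15) + (155,7)
step 4: (2280, 103)  from 4·(487,22) + (332,15)
step 5: (9607, 434)  from 4·(2280,103) + (487,22)
step 6: (40708, 1839)  from 4·(9607,434) + (2280,103)
step 7: (50315, 2273)  from 1·(40708,1839) + (9607,434)
step 8: (141338, 6385)  from 2·(50315,2273) + (40708,1839)
step 9: (1039681, 46968)  from 7·(141338,6385) + (50315,2273)
(x₁, y₁) = (1039681, 46968);  1039681² − 490·46968² = 1 ✓
(x_2, y_2) = (1039681·1039681 + 490·46968·46968, 1039681·46968 + 46968·1039681) = (2161873163521, 97663474416)
(x_3, y_3) = (1039681·2161873163521 + 490·46968·97663474416, 1039681·97663474416 + 46968·2161873163521) = (4495316905044313921, 203077717488555624)

1039681 46968
2161873163521 97663474416
4495316905044313921 203077717488555624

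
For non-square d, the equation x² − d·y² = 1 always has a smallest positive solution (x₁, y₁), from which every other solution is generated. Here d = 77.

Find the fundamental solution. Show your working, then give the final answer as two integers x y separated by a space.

351 40

d=77: √d = [8; 1,3,2,3,1,16] (ℓ=6, even), read p_5/q_5
step 0: (8, 1)  from 8·(1,0) + (0,1)
step 1: (9, 1)  from 1·(8,1) + (1,0)
…
step 3: (79, 9)  from 2·(35,4) + (9,1)
step 4: (272, 31)  from 3·(79,9) + (35,4)
step 5: (351, 40)  from 1·(272,31) + (79,9)
fundamental: x₁=351, y₁=40  (since 123201 − 77·1600 = 1)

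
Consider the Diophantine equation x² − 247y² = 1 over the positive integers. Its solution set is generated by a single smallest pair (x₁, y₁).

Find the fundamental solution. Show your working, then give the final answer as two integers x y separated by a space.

85292 5427

[15; 1,2,1,1,9,1,9,1,1,2,1,30] for √247; ℓ=12 ⇒ convergent index 11
a_0=15:  p_0=15·1+0=15,  q_0=15·0+1=1
…
a_2=2:  p_2=2·16+15=47,  q_2=2·1+1=3
a_3=1:  p_3=1·47+16=63,  q_3=1·3+1=4
a_4=1:  p_4=1·63+47=110,  q_4=1·4+3=7
a_5=9:  p_5=9·110+63=1053,  q_5=9·7+4=67
a_6=1:  p_6=1·1053+110=1163,  q_6=1·67+7=74
a_7=9:  p_7=9·1163+1053=11520,  q_7=9·74+67=733
a_8=1:  p_8=1·11520+1163=12683,  q_8=1·733+74=807
a_9=1:  p_9=1·12683+11520=24203,  q_9=1·807+733=1540
a_10=2:  p_10=2·24203+12683=61089,  q_10=2·1540+807=3887
a_11=1:  p_11=1·61089+24203=85292,  q_11=1·3887+1540=5427
fundamental: x₁=85292, y₁=5427  (since 7274725264 − 247·29452329 = 1)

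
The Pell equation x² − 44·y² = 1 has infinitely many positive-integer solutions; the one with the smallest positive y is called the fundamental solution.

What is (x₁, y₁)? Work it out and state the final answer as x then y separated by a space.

d=44: √d = [6; 1,1,1,2,1,1,1,12] (ℓ=8, even), read p_7/q_7
a_0=6:  p_0=6·1+0=6,  q_0=6·0+1=1
…
a_2=1:  p_2=1·7+6=13,  q_2=1·1+1=2
a_3=1:  p_3=1·13+7=20,  q_3=1·2+1=3
…
a_6=1:  p_6=1·73+53=126,  q_6=1·11+8=19
a_7=1:  p_7=1·126+73=199,  q_7=1·19+11=30
(x₁, y₁) = (199, 30);  199² − 44·30² = 1 ✓

199 30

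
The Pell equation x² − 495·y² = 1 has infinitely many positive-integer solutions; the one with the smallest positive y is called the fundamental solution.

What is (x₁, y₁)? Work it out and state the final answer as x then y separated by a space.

[22; 4,44] for √495; ℓ=2 ⇒ convergent index 1
i=0: a=22 ⇒ p=22, q=1
i=1: a=4 ⇒ p=89, q=4
→ (89, 4).  Check: 89²=7921, 495·4²=7920, difference 1.

89 4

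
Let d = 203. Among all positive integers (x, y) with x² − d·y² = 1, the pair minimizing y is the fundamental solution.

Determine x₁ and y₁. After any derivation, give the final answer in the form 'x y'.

57 4

[14; 4,28] for √203; ℓ=2 ⇒ convergent index 1
step 0: (14, 1)  from 14·(1,0) + (0,1)
step 1: (57, 4)  from 4·(14,1) + (1,0)
→ (57, 4).  Check: 57²=3249, 203·4²=3248, difference 1.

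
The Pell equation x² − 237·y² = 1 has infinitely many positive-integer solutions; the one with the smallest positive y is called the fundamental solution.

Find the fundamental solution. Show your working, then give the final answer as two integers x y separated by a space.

d=237: √d = [15; 2,1,1,7,10,7,1,1,2,30] (ℓ=10, even), read p_9/q_9
k=0  a_k=15  p_k/q_k = 15/1
k=1  a_k=2  p_k/q_k = 31/2
…
k=3  a_k=1  p_k/q_k = 77/5
k=4  a_k=7  p_k/q_k = 585/38
…
k=7  a_k=1  p_k/q_k = 48001/3118
k=8  a_k=1  p_k/q_k = 90075/5851
k=9  a_k=2  p_k/q_k = 228151/14820
(x₁, y₁) = (228151, 14820);  228151² − 237·14820² = 1 ✓

228151 14820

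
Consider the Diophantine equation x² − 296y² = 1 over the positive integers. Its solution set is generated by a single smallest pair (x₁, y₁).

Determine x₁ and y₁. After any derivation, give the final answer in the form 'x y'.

[17; 4,1,7,1,4,34] for √296; ℓ=6 ⇒ convergent index 5
k=0  a_k=17  p_k/q_k = 17/1
k=1  a_k=4  p_k/q_k = 69/4
k=2  a_k=1  p_k/q_k = 86/5
k=3  a_k=7  p_k/q_k = 671/39
k=4  a_k=1  p_k/q_k = 757/44
k=5  a_k=4  p_k/q_k = 3699/215
fundamental: x₁=3699, y₁=215  (since 13682601 − 296·46225 = 1)

3699 215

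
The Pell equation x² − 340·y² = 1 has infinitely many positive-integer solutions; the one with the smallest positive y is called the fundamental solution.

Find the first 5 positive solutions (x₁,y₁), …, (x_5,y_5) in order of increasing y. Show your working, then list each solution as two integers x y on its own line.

285769 15498
163327842721 8857695924
93348068572789129 5062509812995614
53351968415791425367681 2893416733491029538408
30492677324331251603220874249 1653697613020933530509635890

d=340: √d = [18; 2,3,1,1,1,…,3,2,36] (ℓ=14, even), read p_13/q_13
k=0  a_k=18  p_k/q_k = 18/1
k=1  a_k=2  p_k/q_k = 37/2
…
k=3  a_k=1  p_k/q_k = 166/9
k=4  a_k=1  p_k/q_k = 295/16
k=5  a_k=1  p_k/q_k = 461/25
…
k=10  a_k=1  p_k/q_k = 21039/1141
k=11  a_k=1  p_k/q_k = 34813/1888
k=12  a_k=3  p_k/q_k = 125478/6805
k=13  a_k=2  p_k/q_k = 285769/15498
(x₁, y₁) = (285769, 15498);  285769² − 340·15498² = 1 ✓
(285769+15498√340)^2 = 163327842721 + 8857695924√340
(285769+15498√340)^3 = 93348068572789129 + 5062509812995614√340
(285769+15498√340)^4 = 53351968415791425367681 + 2893416733491029538408√340
(285769+15498√340)^5 = 30492677324331251603220874249 + 1653697613020933530509635890√340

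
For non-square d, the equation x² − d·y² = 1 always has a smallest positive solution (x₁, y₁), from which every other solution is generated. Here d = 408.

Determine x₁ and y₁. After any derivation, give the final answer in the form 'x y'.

101 5

[20; 5,40] for √408; ℓ=2 ⇒ convergent index 1
i=0: a=20 ⇒ p=20, q=1
i=1: a=5 ⇒ p=101, q=5
→ (101, 5).  Check: 101²=10201, 408·5²=10200, difference 1.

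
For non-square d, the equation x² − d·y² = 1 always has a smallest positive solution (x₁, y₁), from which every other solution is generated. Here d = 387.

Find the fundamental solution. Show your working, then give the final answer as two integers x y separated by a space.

3482 177

d=387: √d = [19; 1,2,19,2,1,38] (ℓ=6, even), read p_5/q_5
step 0: (19, 1)  from 19·(1,0) + (0,1)
step 1: (20, 1)  from 1·(19,1) + (1,0)
step 2: (59, 3)  from 2·(20,1) + (19,1)
step 3: (1141, 58)  from 19·(59,3) + (20,1)
step 4: (2341, 119)  from 2·(1141,58) + (59,3)
step 5: (3482, 177)  from 1·(2341,119) + (1141,58)
→ (3482, 177).  Check: 3482²=12124324, 387·177²=12124323, difference 1.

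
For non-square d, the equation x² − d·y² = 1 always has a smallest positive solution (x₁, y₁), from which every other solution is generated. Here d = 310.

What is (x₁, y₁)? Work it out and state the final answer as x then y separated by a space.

848719 48204

d=310: √d = [17; 1,1,1,1,5,…,1,1,34] (ℓ=16, even), read p_15/q_15
k=0  a_k=17  p_k/q_k = 17/1
…
k=2  a_k=1  p_k/q_k = 35/2
k=3  a_k=1  p_k/q_k = 53/3
k=4  a_k=1  p_k/q_k = 88/5
k=5  a_k=5  p_k/q_k = 493/28
k=6  a_k=3  p_k/q_k = 1567/89
…
k=9  a_k=1  p_k/q_k = 7747/440
…
k=11  a_k=5  p_k/q_k = 152387/8655
…
k=13  a_k=1  p_k/q_k = 333702/18953
k=14  a_k=1  p_k/q_k = 515017/29251
k=15  a_k=1  p_k/q_k = 848719/48204
→ (848719, 48204).  Check: 848719²=720323940961, 310·48204²=720323940960, difference 1.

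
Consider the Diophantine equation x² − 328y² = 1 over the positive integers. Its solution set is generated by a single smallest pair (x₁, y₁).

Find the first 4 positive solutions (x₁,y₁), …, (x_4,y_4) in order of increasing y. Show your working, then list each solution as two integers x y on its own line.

d=328: √d = [18; 9,36] (ℓ=2, even), read p_1/q_1
k=0  a_k=18  p_k/q_k = 18/1
k=1  a_k=9  p_k/q_k = 163/9
(x₁, y₁) = (163, 9);  163² − 328·9² = 1 ✓
(x_2, y_2) = (163·163 + 328·9·9, 163·9 + 9·163) = (53137, 2934)
(x_3, y_3) = (163·53137 + 328·9·2934, 163·2934 + 9·53137) = (17322499, 956475)
(x_4, y_4) = (163·17322499 + 328·9·956475, 163·956475 + 9·17322499) = (5647081537, 311807916)

163 9
53137 2934
17322499 956475
5647081537 311807916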